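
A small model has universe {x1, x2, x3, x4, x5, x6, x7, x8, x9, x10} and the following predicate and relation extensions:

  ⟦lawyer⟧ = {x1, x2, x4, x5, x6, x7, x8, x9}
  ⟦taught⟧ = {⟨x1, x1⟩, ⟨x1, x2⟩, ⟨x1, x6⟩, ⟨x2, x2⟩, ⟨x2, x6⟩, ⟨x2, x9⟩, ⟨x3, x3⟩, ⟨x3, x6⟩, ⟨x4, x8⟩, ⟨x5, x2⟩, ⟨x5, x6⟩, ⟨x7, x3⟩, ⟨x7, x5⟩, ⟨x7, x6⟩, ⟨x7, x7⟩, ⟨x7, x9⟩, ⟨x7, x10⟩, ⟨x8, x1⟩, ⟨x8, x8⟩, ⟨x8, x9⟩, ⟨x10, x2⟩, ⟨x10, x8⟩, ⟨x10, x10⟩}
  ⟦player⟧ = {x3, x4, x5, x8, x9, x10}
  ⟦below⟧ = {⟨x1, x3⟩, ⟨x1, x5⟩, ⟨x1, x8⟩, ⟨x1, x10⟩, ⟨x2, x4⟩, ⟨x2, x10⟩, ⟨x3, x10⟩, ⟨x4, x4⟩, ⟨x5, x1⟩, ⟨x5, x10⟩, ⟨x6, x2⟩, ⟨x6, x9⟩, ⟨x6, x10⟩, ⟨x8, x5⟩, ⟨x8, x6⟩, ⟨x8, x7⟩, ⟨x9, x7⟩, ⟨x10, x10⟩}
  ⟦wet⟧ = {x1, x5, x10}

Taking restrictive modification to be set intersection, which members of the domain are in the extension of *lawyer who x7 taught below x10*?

{x5, x6}

⟦who x7 taught⟧ = {x : ⟨x7, x⟩ ∈ ⟦taught⟧} = {x3, x5, x6, x7, x9, x10}
⟦below x10⟧ = {x : ⟨x, x10⟩ ∈ ⟦below⟧} = {x1, x2, x3, x5, x6, x10}
⟦lawyer⟧ = {x1, x2, x4, x5, x6, x7, x8, x9}
… ∩ ⟦who x7 taught⟧ = {x1, x2, x4, x5, x6, x7, x8, x9} ∩ {x3, x5, x6, x7, x9, x10} = {x5, x6, x7, x9}
… ∩ ⟦below x10⟧ = {x5, x6, x7, x9} ∩ {x1, x2, x3, x5, x6, x10} = {x5, x6}
So ⟦lawyer who x7 taught below x10⟧ = {x5, x6}.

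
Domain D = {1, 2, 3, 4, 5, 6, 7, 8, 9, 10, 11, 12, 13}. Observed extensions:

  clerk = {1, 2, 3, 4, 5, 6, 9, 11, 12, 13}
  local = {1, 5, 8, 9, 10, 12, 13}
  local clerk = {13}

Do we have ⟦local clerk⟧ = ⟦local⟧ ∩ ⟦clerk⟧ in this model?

⟦local⟧ ∩ ⟦clerk⟧ = {1, 5, 8, 9, 10, 12, 13} ∩ {1, 2, 3, 4, 5, 6, 9, 11, 12, 13} = {1, 5, 9, 12, 13}
Observed ⟦local clerk⟧ = {13}.
These differ, so the modifier is not intersective in this model.

no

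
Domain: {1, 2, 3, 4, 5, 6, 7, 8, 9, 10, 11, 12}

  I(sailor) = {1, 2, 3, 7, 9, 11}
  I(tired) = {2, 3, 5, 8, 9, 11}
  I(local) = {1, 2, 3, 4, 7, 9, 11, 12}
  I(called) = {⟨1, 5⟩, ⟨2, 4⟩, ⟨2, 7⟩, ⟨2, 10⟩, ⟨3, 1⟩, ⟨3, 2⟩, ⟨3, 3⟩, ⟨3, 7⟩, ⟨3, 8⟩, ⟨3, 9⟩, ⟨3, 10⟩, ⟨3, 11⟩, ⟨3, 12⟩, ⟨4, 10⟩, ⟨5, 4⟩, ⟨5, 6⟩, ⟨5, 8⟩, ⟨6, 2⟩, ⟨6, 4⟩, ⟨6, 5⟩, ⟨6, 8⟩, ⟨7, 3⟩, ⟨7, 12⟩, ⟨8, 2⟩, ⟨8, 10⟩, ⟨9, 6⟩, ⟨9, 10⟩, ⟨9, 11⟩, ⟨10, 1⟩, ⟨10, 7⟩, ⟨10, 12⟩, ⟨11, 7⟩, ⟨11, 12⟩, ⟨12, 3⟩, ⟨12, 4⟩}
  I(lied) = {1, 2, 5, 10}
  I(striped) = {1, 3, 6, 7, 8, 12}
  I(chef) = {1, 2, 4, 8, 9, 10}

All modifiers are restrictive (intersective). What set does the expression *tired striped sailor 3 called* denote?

⟦3 called⟧ = {x : ⟨3, x⟩ ∈ ⟦called⟧} = {1, 2, 3, 7, 8, 9, 10, 11, 12}
⟦sailor⟧ = {1, 2, 3, 7, 9, 11}
… ∩ ⟦3 called⟧ = {1, 2, 3, 7, 9, 11} ∩ {1, 2, 3, 7, 8, 9, 10, 11, 12} = {1, 2, 3, 7, 9, 11}
… ∩ ⟦tired⟧ = {1, 2, 3, 7, 9, 11} ∩ {2, 3, 5, 8, 9, 11} = {2, 3, 9, 11}
… ∩ ⟦striped⟧ = {2, 3, 9, 11} ∩ {1, 3, 6, 7, 8, 12} = {3}
So ⟦tired striped sailor 3 called⟧ = {3}.

{3}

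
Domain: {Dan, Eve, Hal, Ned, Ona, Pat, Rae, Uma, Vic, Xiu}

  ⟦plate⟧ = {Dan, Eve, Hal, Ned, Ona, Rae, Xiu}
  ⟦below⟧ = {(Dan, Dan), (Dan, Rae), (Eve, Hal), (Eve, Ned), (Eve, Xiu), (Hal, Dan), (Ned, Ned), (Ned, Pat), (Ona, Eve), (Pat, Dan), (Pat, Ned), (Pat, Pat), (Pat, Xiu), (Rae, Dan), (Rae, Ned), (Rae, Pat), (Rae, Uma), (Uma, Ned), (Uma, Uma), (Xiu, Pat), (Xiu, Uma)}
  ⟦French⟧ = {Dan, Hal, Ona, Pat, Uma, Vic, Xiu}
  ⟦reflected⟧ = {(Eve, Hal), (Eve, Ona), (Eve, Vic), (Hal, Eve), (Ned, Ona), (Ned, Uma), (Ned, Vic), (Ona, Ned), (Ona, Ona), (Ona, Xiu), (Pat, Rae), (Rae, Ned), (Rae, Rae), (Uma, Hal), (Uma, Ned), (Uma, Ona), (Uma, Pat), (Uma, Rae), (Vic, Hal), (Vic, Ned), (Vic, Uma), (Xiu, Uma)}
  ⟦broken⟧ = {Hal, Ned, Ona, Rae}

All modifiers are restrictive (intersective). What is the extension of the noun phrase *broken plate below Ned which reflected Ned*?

{Rae}

⟦below Ned⟧ = {x : ⟨x, Ned⟩ ∈ ⟦below⟧} = {Eve, Ned, Pat, Rae, Uma}
⟦which reflected Ned⟧ = {x : ⟨x, Ned⟩ ∈ ⟦reflected⟧} = {Ona, Rae, Uma, Vic}
⟦plate⟧ = {Dan, Eve, Hal, Ned, Ona, Rae, Xiu}
… ∩ ⟦below Ned⟧ = {Dan, Eve, Hal, Ned, Ona, Rae, Xiu} ∩ {Eve, Ned, Pat, Rae, Uma} = {Eve, Ned, Rae}
… ∩ ⟦which reflected Ned⟧ = {Eve, Ned, Rae} ∩ {Ona, Rae, Uma, Vic} = {Rae}
… ∩ ⟦broken⟧ = {Rae} ∩ {Hal, Ned, Ona, Rae} = {Rae}
So ⟦broken plate below Ned which reflected Ned⟧ = {Rae}.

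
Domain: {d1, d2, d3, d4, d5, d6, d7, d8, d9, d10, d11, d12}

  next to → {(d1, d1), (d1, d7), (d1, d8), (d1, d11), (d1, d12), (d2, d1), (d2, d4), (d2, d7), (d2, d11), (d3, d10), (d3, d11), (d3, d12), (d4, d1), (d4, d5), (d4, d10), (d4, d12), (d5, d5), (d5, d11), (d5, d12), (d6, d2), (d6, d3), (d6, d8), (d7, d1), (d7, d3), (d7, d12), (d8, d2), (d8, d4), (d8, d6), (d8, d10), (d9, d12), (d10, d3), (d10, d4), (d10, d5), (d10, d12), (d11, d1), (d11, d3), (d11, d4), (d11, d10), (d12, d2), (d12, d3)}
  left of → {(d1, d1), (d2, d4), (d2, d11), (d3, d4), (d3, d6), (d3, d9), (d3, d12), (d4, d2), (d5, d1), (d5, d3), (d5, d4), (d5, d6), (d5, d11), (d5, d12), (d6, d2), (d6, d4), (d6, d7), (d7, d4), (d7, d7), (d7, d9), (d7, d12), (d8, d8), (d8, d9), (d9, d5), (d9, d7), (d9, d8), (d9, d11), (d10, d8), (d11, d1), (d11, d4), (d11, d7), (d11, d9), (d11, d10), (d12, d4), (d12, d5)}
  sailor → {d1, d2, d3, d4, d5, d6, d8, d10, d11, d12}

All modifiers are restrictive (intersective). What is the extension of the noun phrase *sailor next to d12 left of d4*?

{d3, d5}

⟦next to d12⟧ = {x : ⟨x, d12⟩ ∈ ⟦next to⟧} = {d1, d3, d4, d5, d7, d9, d10}
⟦left of d4⟧ = {x : ⟨x, d4⟩ ∈ ⟦left of⟧} = {d2, d3, d5, d6, d7, d11, d12}
⟦sailor⟧ = {d1, d2, d3, d4, d5, d6, d8, d10, d11, d12}
… ∩ ⟦next to d12⟧ = {d1, d2, d3, d4, d5, d6, d8, d10, d11, d12} ∩ {d1, d3, d4, d5, d7, d9, d10} = {d1, d3, d4, d5, d10}
… ∩ ⟦left of d4⟧ = {d1, d3, d4, d5, d10} ∩ {d2, d3, d5, d6, d7, d11, d12} = {d3, d5}
So ⟦sailor next to d12 left of d4⟧ = {d3, d5}.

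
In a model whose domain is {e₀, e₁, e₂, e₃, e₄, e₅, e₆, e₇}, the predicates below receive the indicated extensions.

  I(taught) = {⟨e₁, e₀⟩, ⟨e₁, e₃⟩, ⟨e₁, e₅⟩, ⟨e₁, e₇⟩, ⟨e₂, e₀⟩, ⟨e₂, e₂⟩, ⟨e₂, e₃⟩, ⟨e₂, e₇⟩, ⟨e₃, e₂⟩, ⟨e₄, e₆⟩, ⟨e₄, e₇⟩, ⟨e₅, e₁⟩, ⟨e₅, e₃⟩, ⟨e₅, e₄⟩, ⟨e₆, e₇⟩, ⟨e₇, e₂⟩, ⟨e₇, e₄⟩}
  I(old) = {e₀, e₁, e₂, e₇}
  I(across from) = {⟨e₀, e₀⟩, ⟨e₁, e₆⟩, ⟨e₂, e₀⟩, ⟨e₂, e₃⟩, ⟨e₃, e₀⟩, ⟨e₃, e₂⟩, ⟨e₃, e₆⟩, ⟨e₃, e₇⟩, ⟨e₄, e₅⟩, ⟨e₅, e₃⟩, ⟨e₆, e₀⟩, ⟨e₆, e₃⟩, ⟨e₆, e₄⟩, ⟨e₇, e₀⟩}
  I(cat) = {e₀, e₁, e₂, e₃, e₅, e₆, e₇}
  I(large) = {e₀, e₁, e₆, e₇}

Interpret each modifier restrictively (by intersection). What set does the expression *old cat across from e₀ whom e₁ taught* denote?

{e₀, e₇}

⟦across from e₀⟧ = {x : ⟨x, e₀⟩ ∈ ⟦across from⟧} = {e₀, e₂, e₃, e₆, e₇}
⟦whom e₁ taught⟧ = {x : ⟨e₁, x⟩ ∈ ⟦taught⟧} = {e₀, e₃, e₅, e₇}
⟦cat⟧ = {e₀, e₁, e₂, e₃, e₅, e₆, e₇}
… ∩ ⟦across from e₀⟧ = {e₀, e₁, e₂, e₃, e₅, e₆, e₇} ∩ {e₀, e₂, e₃, e₆, e₇} = {e₀, e₂, e₃, e₆, e₇}
… ∩ ⟦whom e₁ taught⟧ = {e₀, e₂, e₃, e₆, e₇} ∩ {e₀, e₃, e₅, e₇} = {e₀, e₃, e₇}
… ∩ ⟦old⟧ = {e₀, e₃, e₇} ∩ {e₀, e₁, e₂, e₇} = {e₀, e₇}
So ⟦old cat across from e₀ whom e₁ taught⟧ = {e₀, e₇}.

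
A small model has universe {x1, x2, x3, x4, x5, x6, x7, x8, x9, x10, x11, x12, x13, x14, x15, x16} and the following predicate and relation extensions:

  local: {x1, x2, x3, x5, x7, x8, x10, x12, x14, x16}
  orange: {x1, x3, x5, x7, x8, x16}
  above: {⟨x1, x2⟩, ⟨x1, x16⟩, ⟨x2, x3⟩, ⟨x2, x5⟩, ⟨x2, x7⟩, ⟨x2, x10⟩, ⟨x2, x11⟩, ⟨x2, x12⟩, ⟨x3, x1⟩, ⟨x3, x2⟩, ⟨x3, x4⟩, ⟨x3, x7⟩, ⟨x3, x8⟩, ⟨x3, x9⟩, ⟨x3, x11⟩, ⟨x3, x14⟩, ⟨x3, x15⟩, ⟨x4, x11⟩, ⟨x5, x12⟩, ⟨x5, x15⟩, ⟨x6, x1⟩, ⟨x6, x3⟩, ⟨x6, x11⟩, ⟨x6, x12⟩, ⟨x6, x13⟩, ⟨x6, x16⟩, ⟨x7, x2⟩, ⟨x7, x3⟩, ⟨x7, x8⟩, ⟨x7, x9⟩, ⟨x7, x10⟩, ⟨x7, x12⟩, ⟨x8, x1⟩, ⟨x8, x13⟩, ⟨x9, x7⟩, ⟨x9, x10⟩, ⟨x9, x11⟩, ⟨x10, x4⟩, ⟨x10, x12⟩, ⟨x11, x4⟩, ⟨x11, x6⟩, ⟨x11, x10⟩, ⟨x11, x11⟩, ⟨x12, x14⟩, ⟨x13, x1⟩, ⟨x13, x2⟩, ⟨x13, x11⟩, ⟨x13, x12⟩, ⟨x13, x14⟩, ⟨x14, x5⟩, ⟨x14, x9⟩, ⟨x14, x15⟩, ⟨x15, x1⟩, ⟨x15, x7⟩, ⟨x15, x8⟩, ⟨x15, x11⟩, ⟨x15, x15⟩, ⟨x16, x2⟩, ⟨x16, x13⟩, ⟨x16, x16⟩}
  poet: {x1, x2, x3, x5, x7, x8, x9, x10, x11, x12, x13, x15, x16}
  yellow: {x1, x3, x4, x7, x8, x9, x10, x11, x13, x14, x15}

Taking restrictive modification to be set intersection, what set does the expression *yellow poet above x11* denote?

⟦above x11⟧ = {x : ⟨x, x11⟩ ∈ ⟦above⟧} = {x2, x3, x4, x6, x9, x11, x13, x15}
⟦poet⟧ = {x1, x2, x3, x5, x7, x8, x9, x10, x11, x12, x13, x15, x16}
… ∩ ⟦above x11⟧ = {x1, x2, x3, x5, x7, x8, x9, x10, x11, x12, x13, x15, x16} ∩ {x2, x3, x4, x6, x9, x11, x13, x15} = {x2, x3, x9, x11, x13, x15}
… ∩ ⟦yellow⟧ = {x2, x3, x9, x11, x13, x15} ∩ {x1, x3, x4, x7, x8, x9, x10, x11, x13, x14, x15} = {x3, x9, x11, x13, x15}
So ⟦yellow poet above x11⟧ = {x3, x9, x11, x13, x15}.

{x3, x9, x11, x13, x15}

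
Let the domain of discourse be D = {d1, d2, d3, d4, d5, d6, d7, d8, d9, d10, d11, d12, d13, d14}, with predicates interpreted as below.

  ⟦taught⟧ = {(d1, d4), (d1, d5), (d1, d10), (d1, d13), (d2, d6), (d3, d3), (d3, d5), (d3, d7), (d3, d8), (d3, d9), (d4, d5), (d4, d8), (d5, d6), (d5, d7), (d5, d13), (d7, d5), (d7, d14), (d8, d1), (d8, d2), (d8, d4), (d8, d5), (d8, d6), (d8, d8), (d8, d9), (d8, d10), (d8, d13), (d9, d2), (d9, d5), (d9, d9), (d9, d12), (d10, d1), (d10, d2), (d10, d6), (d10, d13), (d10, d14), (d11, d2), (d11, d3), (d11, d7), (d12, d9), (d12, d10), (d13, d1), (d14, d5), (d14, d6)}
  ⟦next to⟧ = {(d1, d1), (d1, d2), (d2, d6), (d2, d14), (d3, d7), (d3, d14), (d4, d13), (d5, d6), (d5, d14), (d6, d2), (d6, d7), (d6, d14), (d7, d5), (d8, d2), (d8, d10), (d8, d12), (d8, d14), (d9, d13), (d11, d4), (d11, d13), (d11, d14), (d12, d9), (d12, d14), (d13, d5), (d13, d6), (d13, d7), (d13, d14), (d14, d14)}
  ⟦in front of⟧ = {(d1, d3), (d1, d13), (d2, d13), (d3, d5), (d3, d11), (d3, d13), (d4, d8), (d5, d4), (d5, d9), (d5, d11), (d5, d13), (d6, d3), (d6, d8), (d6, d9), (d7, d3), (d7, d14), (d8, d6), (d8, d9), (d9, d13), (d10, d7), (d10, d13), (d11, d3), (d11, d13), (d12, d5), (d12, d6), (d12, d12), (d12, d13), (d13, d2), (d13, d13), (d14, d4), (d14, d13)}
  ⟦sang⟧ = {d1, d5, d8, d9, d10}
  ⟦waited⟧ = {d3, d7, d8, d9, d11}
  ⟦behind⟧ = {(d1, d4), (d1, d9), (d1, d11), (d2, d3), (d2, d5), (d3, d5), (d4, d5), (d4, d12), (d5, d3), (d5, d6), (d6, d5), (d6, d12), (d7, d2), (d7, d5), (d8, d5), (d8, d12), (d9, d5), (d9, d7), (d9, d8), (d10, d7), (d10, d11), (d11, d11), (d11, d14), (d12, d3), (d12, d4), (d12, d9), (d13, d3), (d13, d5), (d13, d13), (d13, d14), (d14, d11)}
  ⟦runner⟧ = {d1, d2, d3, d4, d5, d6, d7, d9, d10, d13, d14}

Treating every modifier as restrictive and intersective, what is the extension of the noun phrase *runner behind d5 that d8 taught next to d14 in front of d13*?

⟦behind d5⟧ = {x : ⟨x, d5⟩ ∈ ⟦behind⟧} = {d2, d3, d4, d6, d7, d8, d9, d13}
⟦that d8 taught⟧ = {x : ⟨d8, x⟩ ∈ ⟦taught⟧} = {d1, d2, d4, d5, d6, d8, d9, d10, d13}
⟦next to d14⟧ = {x : ⟨x, d14⟩ ∈ ⟦next to⟧} = {d2, d3, d5, d6, d8, d11, d12, d13, d14}
⟦in front of d13⟧ = {x : ⟨x, d13⟩ ∈ ⟦in front of⟧} = {d1, d2, d3, d5, d9, d10, d11, d12, d13, d14}
⟦runner⟧ = {d1, d2, d3, d4, d5, d6, d7, d9, d10, d13, d14}
… ∩ ⟦behind d5⟧ = {d1, d2, d3, d4, d5, d6, d7, d9, d10, d13, d14} ∩ {d2, d3, d4, d6, d7, d8, d9, d13} = {d2, d3, d4, d6, d7, d9, d13}
… ∩ ⟦that d8 taught⟧ = {d2, d3, d4, d6, d7, d9, d13} ∩ {d1, d2, d4, d5, d6, d8, d9, d10, d13} = {d2, d4, d6, d9, d13}
… ∩ ⟦next to d14⟧ = {d2, d4, d6, d9, d13} ∩ {d2, d3, d5, d6, d8, d11, d12, d13, d14} = {d2, d6, d13}
… ∩ ⟦in front of d13⟧ = {d2, d6, d13} ∩ {d1, d2, d3, d5, d9, d10, d11, d12, d13, d14} = {d2, d13}
So ⟦runner behind d5 that d8 taught next to d14 in front of d13⟧ = {d2, d13}.

{d2, d13}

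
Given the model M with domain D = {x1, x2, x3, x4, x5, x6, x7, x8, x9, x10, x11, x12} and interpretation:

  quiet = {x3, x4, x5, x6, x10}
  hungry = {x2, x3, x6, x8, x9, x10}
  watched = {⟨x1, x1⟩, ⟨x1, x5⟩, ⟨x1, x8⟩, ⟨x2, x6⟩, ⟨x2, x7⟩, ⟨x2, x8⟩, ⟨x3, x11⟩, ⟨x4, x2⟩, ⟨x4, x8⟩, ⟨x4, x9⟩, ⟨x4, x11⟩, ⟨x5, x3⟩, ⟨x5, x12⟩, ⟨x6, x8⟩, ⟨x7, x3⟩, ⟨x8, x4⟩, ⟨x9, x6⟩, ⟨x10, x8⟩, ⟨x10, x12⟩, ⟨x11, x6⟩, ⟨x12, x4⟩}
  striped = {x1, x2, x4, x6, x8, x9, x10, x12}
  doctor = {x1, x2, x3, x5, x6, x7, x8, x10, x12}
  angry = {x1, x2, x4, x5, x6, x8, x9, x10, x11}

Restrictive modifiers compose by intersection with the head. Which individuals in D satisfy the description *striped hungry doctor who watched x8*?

{x2, x6, x10}

⟦who watched x8⟧ = {x : ⟨x, x8⟩ ∈ ⟦watched⟧} = {x1, x2, x4, x6, x10}
⟦doctor⟧ = {x1, x2, x3, x5, x6, x7, x8, x10, x12}
… ∩ ⟦who watched x8⟧ = {x1, x2, x3, x5, x6, x7, x8, x10, x12} ∩ {x1, x2, x4, x6, x10} = {x1, x2, x6, x10}
… ∩ ⟦striped⟧ = {x1, x2, x6, x10} ∩ {x1, x2, x4, x6, x8, x9, x10, x12} = {x1, x2, x6, x10}
… ∩ ⟦hungry⟧ = {x1, x2, x6, x10} ∩ {x2, x3, x6, x8, x9, x10} = {x2, x6, x10}
So ⟦striped hungry doctor who watched x8⟧ = {x2, x6, x10}.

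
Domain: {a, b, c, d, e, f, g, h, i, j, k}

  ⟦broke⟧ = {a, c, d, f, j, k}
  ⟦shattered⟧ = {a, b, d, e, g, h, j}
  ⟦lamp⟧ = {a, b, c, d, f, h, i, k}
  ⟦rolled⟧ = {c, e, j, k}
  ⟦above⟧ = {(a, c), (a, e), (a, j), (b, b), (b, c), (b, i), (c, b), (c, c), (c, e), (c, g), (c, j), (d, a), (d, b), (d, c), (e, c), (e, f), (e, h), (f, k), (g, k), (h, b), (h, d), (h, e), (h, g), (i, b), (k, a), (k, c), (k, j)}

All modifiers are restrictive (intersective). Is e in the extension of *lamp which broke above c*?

⟦which broke⟧ = ⟦broke⟧ = {a, c, d, f, j, k}
⟦above c⟧ = {x : ⟨x, c⟩ ∈ ⟦above⟧} = {a, b, c, d, e, k}
⟦lamp⟧ = {a, b, c, d, f, h, i, k}
… ∩ ⟦which broke⟧ = {a, b, c, d, f, h, i, k} ∩ {a, c, d, f, j, k} = {a, c, d, f, k}
… ∩ ⟦above c⟧ = {a, c, d, f, k} ∩ {a, b, c, d, e, k} = {a, c, d, k}
⟦lamp which broke above c⟧ = {a, c, d, k}; e ∉ this set.

no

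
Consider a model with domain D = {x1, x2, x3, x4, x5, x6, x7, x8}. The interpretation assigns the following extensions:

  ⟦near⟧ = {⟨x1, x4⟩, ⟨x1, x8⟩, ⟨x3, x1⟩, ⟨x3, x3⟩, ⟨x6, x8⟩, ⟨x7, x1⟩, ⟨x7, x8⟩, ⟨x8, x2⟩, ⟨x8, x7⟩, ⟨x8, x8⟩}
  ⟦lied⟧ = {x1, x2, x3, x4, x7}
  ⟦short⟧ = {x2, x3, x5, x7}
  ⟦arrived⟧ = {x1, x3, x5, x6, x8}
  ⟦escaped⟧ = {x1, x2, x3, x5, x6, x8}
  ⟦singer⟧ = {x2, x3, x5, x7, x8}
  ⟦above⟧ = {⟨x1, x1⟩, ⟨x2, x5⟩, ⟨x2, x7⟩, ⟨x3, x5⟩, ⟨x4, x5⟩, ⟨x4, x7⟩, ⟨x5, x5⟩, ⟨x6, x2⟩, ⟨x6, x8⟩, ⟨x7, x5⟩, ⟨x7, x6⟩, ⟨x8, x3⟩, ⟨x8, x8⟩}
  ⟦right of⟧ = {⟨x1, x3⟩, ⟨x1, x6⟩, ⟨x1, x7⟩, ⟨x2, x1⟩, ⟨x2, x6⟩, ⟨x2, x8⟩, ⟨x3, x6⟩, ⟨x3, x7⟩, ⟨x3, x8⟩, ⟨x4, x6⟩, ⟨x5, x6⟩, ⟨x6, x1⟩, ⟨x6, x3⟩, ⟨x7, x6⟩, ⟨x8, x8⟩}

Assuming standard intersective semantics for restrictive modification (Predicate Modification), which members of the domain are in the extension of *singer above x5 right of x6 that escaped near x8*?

⟦above x5⟧ = {x : ⟨x, x5⟩ ∈ ⟦above⟧} = {x2, x3, x4, x5, x7}
⟦right of x6⟧ = {x : ⟨x, x6⟩ ∈ ⟦right of⟧} = {x1, x2, x3, x4, x5, x7}
⟦that escaped⟧ = ⟦escaped⟧ = {x1, x2, x3, x5, x6, x8}
⟦near x8⟧ = {x : ⟨x, x8⟩ ∈ ⟦near⟧} = {x1, x6, x7, x8}
⟦singer⟧ = {x2, x3, x5, x7, x8}
… ∩ ⟦above x5⟧ = {x2, x3, x5, x7, x8} ∩ {x2, x3, x4, x5, x7} = {x2, x3, x5, x7}
… ∩ ⟦right of x6⟧ = {x2, x3, x5, x7} ∩ {x1, x2, x3, x4, x5, x7} = {x2, x3, x5, x7}
… ∩ ⟦that escaped⟧ = {x2, x3, x5, x7} ∩ {x1, x2, x3, x5, x6, x8} = {x2, x3, x5}
… ∩ ⟦near x8⟧ = {x2, x3, x5} ∩ {x1, x6, x7, x8} = ∅
So ⟦singer above x5 right of x6 that escaped near x8⟧ = {}.

{}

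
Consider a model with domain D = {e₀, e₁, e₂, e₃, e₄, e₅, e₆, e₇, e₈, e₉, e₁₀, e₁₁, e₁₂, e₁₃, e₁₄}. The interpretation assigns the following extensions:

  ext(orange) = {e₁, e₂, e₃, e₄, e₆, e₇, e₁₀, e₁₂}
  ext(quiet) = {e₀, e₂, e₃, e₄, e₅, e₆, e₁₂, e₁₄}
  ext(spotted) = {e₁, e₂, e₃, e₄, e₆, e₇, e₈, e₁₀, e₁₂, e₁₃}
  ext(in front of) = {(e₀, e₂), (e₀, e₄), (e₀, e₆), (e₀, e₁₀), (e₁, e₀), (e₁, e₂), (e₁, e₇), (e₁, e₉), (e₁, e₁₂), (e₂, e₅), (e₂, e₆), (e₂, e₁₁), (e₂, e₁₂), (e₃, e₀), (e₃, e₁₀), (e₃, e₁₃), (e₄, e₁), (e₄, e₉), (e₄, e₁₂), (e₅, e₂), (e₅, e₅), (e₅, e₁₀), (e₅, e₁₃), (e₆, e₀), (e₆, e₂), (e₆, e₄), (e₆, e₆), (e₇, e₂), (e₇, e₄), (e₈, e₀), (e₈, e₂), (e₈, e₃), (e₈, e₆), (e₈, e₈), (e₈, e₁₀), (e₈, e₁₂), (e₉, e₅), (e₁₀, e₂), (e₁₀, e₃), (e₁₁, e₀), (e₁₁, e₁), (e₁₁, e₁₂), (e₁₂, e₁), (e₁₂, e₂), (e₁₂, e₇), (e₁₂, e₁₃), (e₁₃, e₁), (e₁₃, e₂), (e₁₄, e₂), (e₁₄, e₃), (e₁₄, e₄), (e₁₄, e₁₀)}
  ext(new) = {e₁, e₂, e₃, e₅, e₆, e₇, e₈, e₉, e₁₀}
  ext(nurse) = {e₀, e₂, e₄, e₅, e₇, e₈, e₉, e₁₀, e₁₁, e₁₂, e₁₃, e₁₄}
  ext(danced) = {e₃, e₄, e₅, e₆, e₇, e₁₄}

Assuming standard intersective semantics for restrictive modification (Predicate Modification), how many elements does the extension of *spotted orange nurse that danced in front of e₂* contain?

1

⟦that danced⟧ = ⟦danced⟧ = {e₃, e₄, e₅, e₆, e₇, e₁₄}
⟦in front of e₂⟧ = {x : ⟨x, e₂⟩ ∈ ⟦in front of⟧} = {e₀, e₁, e₅, e₆, e₇, e₈, e₁₀, e₁₂, e₁₃, e₁₄}
⟦nurse⟧ = {e₀, e₂, e₄, e₅, e₇, e₈, e₉, e₁₀, e₁₁, e₁₂, e₁₃, e₁₄}
… ∩ ⟦that danced⟧ = {e₀, e₂, e₄, e₅, e₇, e₈, e₉, e₁₀, e₁₁, e₁₂, e₁₃, e₁₄} ∩ {e₃, e₄, e₅, e₆, e₇, e₁₄} = {e₄, e₅, e₇, e₁₄}
… ∩ ⟦in front of e₂⟧ = {e₄, e₅, e₇, e₁₄} ∩ {e₀, e₁, e₅, e₆, e₇, e₈, e₁₀, e₁₂, e₁₃, e₁₄} = {e₅, e₇, e₁₄}
… ∩ ⟦spotted⟧ = {e₅, e₇, e₁₄} ∩ {e₁, e₂, e₃, e₄, e₆, e₇, e₈, e₁₀, e₁₂, e₁₃} = {e₇}
… ∩ ⟦orange⟧ = {e₇} ∩ {e₁, e₂, e₃, e₄, e₆, e₇, e₁₀, e₁₂} = {e₇}
⟦spotted orange nurse that danced in front of e₂⟧ = {e₇}, so the cardinality is 1.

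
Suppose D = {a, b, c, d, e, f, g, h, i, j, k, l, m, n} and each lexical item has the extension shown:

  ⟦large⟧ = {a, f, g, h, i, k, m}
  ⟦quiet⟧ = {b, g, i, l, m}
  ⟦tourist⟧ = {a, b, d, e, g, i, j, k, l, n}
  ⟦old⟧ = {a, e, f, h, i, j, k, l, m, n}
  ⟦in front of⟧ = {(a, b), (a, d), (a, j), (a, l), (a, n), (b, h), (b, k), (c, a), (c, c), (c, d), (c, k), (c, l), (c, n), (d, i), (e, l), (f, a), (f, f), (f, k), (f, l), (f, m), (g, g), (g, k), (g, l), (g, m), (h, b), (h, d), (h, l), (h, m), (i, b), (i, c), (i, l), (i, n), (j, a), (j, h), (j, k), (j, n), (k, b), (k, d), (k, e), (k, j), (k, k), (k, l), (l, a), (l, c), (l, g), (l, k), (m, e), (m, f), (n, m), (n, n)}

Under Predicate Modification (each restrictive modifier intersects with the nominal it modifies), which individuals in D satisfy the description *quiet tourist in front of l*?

⟦in front of l⟧ = {x : ⟨x, l⟩ ∈ ⟦in front of⟧} = {a, c, e, f, g, h, i, k}
⟦tourist⟧ = {a, b, d, e, g, i, j, k, l, n}
… ∩ ⟦in front of l⟧ = {a, b, d, e, g, i, j, k, l, n} ∩ {a, c, e, f, g, h, i, k} = {a, e, g, i, k}
… ∩ ⟦quiet⟧ = {a, e, g, i, k} ∩ {b, g, i, l, m} = {g, i}
So ⟦quiet tourist in front of l⟧ = {g, i}.

{g, i}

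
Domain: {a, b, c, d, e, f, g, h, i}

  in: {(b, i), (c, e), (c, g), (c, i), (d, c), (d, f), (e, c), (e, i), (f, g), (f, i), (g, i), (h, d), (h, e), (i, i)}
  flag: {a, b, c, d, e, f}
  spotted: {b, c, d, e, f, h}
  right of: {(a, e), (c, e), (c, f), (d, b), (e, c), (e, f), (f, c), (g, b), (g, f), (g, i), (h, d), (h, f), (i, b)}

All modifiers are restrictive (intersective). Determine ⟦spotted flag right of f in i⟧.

⟦right of f⟧ = {x : ⟨x, f⟩ ∈ ⟦right of⟧} = {c, e, g, h}
⟦in i⟧ = {x : ⟨x, i⟩ ∈ ⟦in⟧} = {b, c, e, f, g, i}
⟦flag⟧ = {a, b, c, d, e, f}
… ∩ ⟦right of f⟧ = {a, b, c, d, e, f} ∩ {c, e, g, h} = {c, e}
… ∩ ⟦in i⟧ = {c, e} ∩ {b, c, e, f, g, i} = {c, e}
… ∩ ⟦spotted⟧ = {c, e} ∩ {b, c, d, e, f, h} = {c, e}
So ⟦spotted flag right of f in i⟧ = {c, e}.

{c, e}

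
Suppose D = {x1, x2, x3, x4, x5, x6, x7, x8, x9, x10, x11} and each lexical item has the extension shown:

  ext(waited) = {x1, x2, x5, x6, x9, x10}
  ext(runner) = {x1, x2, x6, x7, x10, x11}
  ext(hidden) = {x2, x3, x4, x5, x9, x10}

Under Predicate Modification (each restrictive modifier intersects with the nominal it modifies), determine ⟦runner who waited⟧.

{x1, x2, x6, x10}

⟦who waited⟧ = ⟦waited⟧ = {x1, x2, x5, x6, x9, x10}
⟦runner⟧ = {x1, x2, x6, x7, x10, x11}
… ∩ ⟦who waited⟧ = {x1, x2, x6, x7, x10, x11} ∩ {x1, x2, x5, x6, x9, x10} = {x1, x2, x6, x10}
So ⟦runner who waited⟧ = {x1, x2, x6, x10}.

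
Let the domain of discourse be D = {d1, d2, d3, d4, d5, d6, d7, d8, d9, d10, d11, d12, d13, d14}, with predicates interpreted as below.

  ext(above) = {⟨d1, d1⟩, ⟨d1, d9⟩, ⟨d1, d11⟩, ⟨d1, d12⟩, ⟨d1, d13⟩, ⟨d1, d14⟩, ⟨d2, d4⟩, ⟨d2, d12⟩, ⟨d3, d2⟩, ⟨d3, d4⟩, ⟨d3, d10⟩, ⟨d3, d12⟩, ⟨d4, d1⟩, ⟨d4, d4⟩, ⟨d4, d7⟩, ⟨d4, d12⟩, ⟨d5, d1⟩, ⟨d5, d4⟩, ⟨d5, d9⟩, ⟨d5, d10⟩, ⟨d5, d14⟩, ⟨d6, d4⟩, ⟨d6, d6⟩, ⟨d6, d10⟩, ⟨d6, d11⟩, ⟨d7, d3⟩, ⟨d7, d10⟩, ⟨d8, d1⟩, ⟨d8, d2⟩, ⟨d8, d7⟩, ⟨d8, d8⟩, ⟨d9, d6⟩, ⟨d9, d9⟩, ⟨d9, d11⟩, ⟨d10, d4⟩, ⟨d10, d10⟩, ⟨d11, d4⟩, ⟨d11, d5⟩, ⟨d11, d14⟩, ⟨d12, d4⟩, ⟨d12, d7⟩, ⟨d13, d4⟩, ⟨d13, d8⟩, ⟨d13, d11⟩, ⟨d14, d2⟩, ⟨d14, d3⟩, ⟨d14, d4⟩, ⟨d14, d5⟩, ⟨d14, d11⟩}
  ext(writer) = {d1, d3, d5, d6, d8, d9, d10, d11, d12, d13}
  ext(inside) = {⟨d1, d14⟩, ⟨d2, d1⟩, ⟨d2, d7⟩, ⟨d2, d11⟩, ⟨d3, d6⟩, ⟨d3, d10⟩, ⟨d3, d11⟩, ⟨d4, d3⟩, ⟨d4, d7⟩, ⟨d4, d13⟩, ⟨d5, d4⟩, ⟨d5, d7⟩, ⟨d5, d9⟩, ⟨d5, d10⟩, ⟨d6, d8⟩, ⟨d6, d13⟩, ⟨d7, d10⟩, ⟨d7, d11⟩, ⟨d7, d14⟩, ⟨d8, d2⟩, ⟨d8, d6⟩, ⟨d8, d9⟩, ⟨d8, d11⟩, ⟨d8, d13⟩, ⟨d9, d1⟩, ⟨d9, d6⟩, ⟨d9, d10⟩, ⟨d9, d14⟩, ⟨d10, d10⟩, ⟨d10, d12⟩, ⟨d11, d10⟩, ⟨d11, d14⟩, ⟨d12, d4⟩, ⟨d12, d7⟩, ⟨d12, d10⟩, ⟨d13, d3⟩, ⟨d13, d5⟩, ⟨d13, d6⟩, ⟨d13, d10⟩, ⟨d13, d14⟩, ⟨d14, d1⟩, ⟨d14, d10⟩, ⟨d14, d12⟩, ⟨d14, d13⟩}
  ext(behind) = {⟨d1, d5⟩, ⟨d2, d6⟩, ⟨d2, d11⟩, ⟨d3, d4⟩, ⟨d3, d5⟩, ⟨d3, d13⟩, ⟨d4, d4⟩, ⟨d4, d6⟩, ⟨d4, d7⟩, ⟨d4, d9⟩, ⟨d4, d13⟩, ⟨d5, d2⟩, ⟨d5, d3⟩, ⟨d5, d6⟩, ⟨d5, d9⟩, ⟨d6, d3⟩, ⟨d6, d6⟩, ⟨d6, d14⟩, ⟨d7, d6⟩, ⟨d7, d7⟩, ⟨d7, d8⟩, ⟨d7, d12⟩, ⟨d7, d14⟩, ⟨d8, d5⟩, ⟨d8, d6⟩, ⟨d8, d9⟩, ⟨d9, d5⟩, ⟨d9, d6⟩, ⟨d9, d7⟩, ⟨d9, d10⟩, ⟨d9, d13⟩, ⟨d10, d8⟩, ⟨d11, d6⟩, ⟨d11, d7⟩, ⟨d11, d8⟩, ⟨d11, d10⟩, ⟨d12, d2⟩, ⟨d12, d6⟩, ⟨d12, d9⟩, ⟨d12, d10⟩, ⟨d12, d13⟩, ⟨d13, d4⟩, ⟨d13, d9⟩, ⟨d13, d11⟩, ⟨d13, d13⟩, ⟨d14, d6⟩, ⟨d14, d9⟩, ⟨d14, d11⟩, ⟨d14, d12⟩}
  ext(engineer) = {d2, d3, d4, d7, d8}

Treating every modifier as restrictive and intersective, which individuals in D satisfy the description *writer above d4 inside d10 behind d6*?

{d5, d11, d12}

⟦above d4⟧ = {x : ⟨x, d4⟩ ∈ ⟦above⟧} = {d2, d3, d4, d5, d6, d10, d11, d12, d13, d14}
⟦inside d10⟧ = {x : ⟨x, d10⟩ ∈ ⟦inside⟧} = {d3, d5, d7, d9, d10, d11, d12, d13, d14}
⟦behind d6⟧ = {x : ⟨x, d6⟩ ∈ ⟦behind⟧} = {d2, d4, d5, d6, d7, d8, d9, d11, d12, d14}
⟦writer⟧ = {d1, d3, d5, d6, d8, d9, d10, d11, d12, d13}
… ∩ ⟦above d4⟧ = {d1, d3, d5, d6, d8, d9, d10, d11, d12, d13} ∩ {d2, d3, d4, d5, d6, d10, d11, d12, d13, d14} = {d3, d5, d6, d10, d11, d12, d13}
… ∩ ⟦inside d10⟧ = {d3, d5, d6, d10, d11, d12, d13} ∩ {d3, d5, d7, d9, d10, d11, d12, d13, d14} = {d3, d5, d10, d11, d12, d13}
… ∩ ⟦behind d6⟧ = {d3, d5, d10, d11, d12, d13} ∩ {d2, d4, d5, d6, d7, d8, d9, d11, d12, d14} = {d5, d11, d12}
So ⟦writer above d4 inside d10 behind d6⟧ = {d5, d11, d12}.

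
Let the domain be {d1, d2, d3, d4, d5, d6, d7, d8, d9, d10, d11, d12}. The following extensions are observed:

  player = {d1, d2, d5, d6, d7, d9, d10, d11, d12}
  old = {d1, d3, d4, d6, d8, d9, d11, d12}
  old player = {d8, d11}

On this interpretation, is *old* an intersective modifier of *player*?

no

⟦old⟧ ∩ ⟦player⟧ = {d1, d3, d4, d6, d8, d9, d11, d12} ∩ {d1, d2, d5, d6, d7, d9, d10, d11, d12} = {d1, d6, d9, d11, d12}
Observed ⟦old player⟧ = {d8, d11}.
These differ, so the modifier is not intersective in this model.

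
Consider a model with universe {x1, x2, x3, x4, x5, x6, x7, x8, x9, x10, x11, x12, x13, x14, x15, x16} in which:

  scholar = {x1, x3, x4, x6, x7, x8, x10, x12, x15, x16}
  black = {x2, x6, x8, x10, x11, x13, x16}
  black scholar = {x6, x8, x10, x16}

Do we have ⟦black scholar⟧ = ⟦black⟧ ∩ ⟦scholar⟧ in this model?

⟦black⟧ ∩ ⟦scholar⟧ = {x2, x6, x8, x10, x11, x13, x16} ∩ {x1, x3, x4, x6, x7, x8, x10, x12, x15, x16} = {x6, x8, x10, x16}
Observed ⟦black scholar⟧ = {x6, x8, x10, x16}.
These coincide, so the modifier is intersective here.

yes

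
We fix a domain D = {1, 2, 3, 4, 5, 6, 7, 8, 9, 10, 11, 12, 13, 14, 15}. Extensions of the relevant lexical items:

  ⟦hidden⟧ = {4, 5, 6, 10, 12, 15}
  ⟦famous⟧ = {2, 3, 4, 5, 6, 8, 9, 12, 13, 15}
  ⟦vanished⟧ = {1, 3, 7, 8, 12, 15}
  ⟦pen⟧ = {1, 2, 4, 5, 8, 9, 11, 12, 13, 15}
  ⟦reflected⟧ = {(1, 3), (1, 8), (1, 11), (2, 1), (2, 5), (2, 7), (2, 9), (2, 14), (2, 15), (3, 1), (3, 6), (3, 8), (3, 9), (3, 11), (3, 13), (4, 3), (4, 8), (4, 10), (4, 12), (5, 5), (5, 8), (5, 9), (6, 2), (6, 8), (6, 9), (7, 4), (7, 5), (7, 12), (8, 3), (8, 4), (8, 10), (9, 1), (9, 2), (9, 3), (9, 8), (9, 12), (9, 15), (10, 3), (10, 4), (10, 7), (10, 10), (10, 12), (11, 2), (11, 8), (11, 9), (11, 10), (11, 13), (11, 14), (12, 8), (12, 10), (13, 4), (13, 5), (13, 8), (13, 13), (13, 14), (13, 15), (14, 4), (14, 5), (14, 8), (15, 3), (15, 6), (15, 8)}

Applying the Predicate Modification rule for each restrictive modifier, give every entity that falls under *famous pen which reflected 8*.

⟦which reflected 8⟧ = {x : ⟨x, 8⟩ ∈ ⟦reflected⟧} = {1, 3, 4, 5, 6, 9, 11, 12, 13, 14, 15}
⟦pen⟧ = {1, 2, 4, 5, 8, 9, 11, 12, 13, 15}
… ∩ ⟦which reflected 8⟧ = {1, 2, 4, 5, 8, 9, 11, 12, 13, 15} ∩ {1, 3, 4, 5, 6, 9, 11, 12, 13, 14, 15} = {1, 4, 5, 9, 11, 12, 13, 15}
… ∩ ⟦famous⟧ = {1, 4, 5, 9, 11, 12, 13, 15} ∩ {2, 3, 4, 5, 6, 8, 9, 12, 13, 15} = {4, 5, 9, 12, 13, 15}
So ⟦famous pen which reflected 8⟧ = {4, 5, 9, 12, 13, 15}.

{4, 5, 9, 12, 13, 15}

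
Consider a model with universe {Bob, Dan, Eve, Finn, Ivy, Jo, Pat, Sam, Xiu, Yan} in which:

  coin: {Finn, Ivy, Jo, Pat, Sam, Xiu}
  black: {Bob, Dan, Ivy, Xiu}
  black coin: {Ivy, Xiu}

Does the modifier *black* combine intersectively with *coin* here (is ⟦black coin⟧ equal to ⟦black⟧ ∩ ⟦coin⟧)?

yes

⟦black⟧ ∩ ⟦coin⟧ = {Bob, Dan, Ivy, Xiu} ∩ {Finn, Ivy, Jo, Pat, Sam, Xiu} = {Ivy, Xiu}
Observed ⟦black coin⟧ = {Ivy, Xiu}.
These coincide, so the modifier is intersective here.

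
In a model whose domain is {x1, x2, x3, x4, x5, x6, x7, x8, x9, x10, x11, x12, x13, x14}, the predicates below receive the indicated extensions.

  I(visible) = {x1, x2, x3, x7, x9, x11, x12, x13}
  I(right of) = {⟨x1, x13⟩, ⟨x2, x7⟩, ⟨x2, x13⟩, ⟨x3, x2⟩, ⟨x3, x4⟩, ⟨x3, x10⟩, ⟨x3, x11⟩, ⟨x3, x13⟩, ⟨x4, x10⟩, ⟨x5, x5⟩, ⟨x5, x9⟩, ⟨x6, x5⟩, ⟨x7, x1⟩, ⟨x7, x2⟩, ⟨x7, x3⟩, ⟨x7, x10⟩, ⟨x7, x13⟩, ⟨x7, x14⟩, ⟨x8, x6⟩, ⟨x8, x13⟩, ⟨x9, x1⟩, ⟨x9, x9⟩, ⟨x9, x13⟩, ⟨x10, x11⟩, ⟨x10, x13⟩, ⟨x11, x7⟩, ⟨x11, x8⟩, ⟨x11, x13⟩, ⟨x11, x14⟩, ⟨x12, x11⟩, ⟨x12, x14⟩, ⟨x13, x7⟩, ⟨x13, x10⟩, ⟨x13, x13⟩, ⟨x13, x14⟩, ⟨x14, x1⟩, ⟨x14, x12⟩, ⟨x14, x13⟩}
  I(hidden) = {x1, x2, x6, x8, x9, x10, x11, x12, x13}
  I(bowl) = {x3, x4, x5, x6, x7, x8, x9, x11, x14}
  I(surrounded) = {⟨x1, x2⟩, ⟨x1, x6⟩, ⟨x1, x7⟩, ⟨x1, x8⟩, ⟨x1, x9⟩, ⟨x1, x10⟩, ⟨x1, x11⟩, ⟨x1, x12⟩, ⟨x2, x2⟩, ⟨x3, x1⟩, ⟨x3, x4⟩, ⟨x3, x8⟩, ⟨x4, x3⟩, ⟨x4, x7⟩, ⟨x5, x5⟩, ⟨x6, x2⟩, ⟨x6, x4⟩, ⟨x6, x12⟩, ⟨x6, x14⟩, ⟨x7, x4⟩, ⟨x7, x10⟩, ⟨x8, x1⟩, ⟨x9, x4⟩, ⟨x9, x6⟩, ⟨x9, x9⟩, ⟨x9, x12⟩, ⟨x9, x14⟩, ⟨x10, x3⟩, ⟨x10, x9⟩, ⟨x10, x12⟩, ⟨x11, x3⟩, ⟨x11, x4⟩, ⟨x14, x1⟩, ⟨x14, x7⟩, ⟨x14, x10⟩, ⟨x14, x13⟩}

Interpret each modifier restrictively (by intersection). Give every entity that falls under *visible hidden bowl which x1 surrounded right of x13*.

⟦which x1 surrounded⟧ = {x : ⟨x1, x⟩ ∈ ⟦surrounded⟧} = {x2, x6, x7, x8, x9, x10, x11, x12}
⟦right of x13⟧ = {x : ⟨x, x13⟩ ∈ ⟦right of⟧} = {x1, x2, x3, x7, x8, x9, x10, x11, x13, x14}
⟦bowl⟧ = {x3, x4, x5, x6, x7, x8, x9, x11, x14}
… ∩ ⟦which x1 surrounded⟧ = {x3, x4, x5, x6, x7, x8, x9, x11, x14} ∩ {x2, x6, x7, x8, x9, x10, x11, x12} = {x6, x7, x8, x9, x11}
… ∩ ⟦right of x13⟧ = {x6, x7, x8, x9, x11} ∩ {x1, x2, x3, x7, x8, x9, x10, x11, x13, x14} = {x7, x8, x9, x11}
… ∩ ⟦visible⟧ = {x7, x8, x9, x11} ∩ {x1, x2, x3, x7, x9, x11, x12, x13} = {x7, x9, x11}
… ∩ ⟦hidden⟧ = {x7, x9, x11} ∩ {x1, x2, x6, x8, x9, x10, x11, x12, x13} = {x9, x11}
So ⟦visible hidden bowl which x1 surrounded right of x13⟧ = {x9, x11}.

{x9, x11}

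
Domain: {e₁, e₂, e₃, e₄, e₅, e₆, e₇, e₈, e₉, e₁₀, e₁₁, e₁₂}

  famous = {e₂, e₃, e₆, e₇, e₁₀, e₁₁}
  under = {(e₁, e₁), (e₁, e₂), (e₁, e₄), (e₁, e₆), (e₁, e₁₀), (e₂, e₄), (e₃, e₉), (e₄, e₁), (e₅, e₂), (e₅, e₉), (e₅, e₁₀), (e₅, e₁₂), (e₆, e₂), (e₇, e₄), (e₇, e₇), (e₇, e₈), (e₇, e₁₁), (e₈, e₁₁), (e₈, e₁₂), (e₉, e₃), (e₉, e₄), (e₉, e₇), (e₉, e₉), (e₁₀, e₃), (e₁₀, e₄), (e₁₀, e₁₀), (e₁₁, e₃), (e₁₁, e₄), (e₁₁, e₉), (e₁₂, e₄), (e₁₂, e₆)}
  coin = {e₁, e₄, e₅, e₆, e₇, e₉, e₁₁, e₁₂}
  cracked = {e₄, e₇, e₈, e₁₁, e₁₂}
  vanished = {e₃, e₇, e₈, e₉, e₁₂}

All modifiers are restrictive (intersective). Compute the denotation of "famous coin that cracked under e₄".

{e₇, e₁₁}

⟦that cracked⟧ = ⟦cracked⟧ = {e₄, e₇, e₈, e₁₁, e₁₂}
⟦under e₄⟧ = {x : ⟨x, e₄⟩ ∈ ⟦under⟧} = {e₁, e₂, e₇, e₉, e₁₀, e₁₁, e₁₂}
⟦coin⟧ = {e₁, e₄, e₅, e₆, e₇, e₉, e₁₁, e₁₂}
… ∩ ⟦that cracked⟧ = {e₁, e₄, e₅, e₆, e₇, e₉, e₁₁, e₁₂} ∩ {e₄, e₇, e₈, e₁₁, e₁₂} = {e₄, e₇, e₁₁, e₁₂}
… ∩ ⟦under e₄⟧ = {e₄, e₇, e₁₁, e₁₂} ∩ {e₁, e₂, e₇, e₉, e₁₀, e₁₁, e₁₂} = {e₇, e₁₁, e₁₂}
… ∩ ⟦famous⟧ = {e₇, e₁₁, e₁₂} ∩ {e₂, e₃, e₆, e₇, e₁₀, e₁₁} = {e₇, e₁₁}
So ⟦famous coin that cracked under e₄⟧ = {e₇, e₁₁}.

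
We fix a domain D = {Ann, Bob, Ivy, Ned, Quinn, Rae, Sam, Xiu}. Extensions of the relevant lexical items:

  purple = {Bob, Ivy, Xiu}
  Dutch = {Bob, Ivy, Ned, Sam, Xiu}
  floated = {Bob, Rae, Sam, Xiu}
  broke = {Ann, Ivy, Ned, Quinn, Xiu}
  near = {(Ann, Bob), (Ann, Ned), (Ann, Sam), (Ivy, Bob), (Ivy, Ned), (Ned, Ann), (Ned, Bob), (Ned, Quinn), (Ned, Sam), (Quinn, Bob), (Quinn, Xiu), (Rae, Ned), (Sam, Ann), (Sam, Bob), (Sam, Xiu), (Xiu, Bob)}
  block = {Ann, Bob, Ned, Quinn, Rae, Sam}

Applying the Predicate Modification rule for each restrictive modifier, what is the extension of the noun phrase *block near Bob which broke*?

{Ann, Ned, Quinn}

⟦near Bob⟧ = {x : ⟨x, Bob⟩ ∈ ⟦near⟧} = {Ann, Ivy, Ned, Quinn, Sam, Xiu}
⟦which broke⟧ = ⟦broke⟧ = {Ann, Ivy, Ned, Quinn, Xiu}
⟦block⟧ = {Ann, Bob, Ned, Quinn, Rae, Sam}
… ∩ ⟦near Bob⟧ = {Ann, Bob, Ned, Quinn, Rae, Sam} ∩ {Ann, Ivy, Ned, Quinn, Sam, Xiu} = {Ann, Ned, Quinn, Sam}
… ∩ ⟦which broke⟧ = {Ann, Ned, Quinn, Sam} ∩ {Ann, Ivy, Ned, Quinn, Xiu} = {Ann, Ned, Quinn}
So ⟦block near Bob which broke⟧ = {Ann, Ned, Quinn}.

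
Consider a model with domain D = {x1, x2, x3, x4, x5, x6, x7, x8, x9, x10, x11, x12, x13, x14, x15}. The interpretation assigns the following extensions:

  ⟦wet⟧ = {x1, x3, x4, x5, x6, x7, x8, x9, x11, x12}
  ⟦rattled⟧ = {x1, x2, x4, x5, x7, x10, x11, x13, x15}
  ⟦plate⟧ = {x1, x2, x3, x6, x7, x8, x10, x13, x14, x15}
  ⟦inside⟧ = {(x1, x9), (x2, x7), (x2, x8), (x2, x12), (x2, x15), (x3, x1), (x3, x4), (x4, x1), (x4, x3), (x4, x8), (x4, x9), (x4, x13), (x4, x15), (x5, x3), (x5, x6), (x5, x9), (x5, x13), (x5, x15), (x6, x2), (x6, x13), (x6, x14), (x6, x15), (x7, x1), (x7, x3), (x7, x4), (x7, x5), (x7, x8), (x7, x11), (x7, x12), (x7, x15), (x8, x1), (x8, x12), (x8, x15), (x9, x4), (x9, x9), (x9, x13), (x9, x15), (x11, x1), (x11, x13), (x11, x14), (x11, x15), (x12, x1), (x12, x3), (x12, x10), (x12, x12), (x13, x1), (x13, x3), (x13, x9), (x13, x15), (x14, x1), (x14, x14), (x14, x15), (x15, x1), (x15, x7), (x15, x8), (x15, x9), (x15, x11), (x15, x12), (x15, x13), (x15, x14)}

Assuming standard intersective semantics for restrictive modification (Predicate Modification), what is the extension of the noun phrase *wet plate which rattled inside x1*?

{x7}

⟦which rattled⟧ = ⟦rattled⟧ = {x1, x2, x4, x5, x7, x10, x11, x13, x15}
⟦inside x1⟧ = {x : ⟨x, x1⟩ ∈ ⟦inside⟧} = {x3, x4, x7, x8, x11, x12, x13, x14, x15}
⟦plate⟧ = {x1, x2, x3, x6, x7, x8, x10, x13, x14, x15}
… ∩ ⟦which rattled⟧ = {x1, x2, x3, x6, x7, x8, x10, x13, x14, x15} ∩ {x1, x2, x4, x5, x7, x10, x11, x13, x15} = {x1, x2, x7, x10, x13, x15}
… ∩ ⟦inside x1⟧ = {x1, x2, x7, x10, x13, x15} ∩ {x3, x4, x7, x8, x11, x12, x13, x14, x15} = {x7, x13, x15}
… ∩ ⟦wet⟧ = {x7, x13, x15} ∩ {x1, x3, x4, x5, x6, x7, x8, x9, x11, x12} = {x7}
So ⟦wet plate which rattled inside x1⟧ = {x7}.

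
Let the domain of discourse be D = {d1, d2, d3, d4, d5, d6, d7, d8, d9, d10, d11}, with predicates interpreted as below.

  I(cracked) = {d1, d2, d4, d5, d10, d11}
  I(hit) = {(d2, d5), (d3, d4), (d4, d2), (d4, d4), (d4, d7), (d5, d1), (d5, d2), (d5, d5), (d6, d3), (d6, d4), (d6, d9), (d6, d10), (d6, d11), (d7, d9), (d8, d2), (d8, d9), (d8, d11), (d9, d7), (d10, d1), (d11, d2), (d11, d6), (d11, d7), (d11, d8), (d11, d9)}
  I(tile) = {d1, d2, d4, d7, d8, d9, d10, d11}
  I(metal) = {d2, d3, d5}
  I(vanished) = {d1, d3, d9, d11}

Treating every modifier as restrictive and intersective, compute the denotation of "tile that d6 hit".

⟦that d6 hit⟧ = {x : ⟨d6, x⟩ ∈ ⟦hit⟧} = {d3, d4, d9, d10, d11}
⟦tile⟧ = {d1, d2, d4, d7, d8, d9, d10, d11}
… ∩ ⟦that d6 hit⟧ = {d1, d2, d4, d7, d8, d9, d10, d11} ∩ {d3, d4, d9, d10, d11} = {d4, d9, d10, d11}
So ⟦tile that d6 hit⟧ = {d4, d9, d10, d11}.

{d4, d9, d10, d11}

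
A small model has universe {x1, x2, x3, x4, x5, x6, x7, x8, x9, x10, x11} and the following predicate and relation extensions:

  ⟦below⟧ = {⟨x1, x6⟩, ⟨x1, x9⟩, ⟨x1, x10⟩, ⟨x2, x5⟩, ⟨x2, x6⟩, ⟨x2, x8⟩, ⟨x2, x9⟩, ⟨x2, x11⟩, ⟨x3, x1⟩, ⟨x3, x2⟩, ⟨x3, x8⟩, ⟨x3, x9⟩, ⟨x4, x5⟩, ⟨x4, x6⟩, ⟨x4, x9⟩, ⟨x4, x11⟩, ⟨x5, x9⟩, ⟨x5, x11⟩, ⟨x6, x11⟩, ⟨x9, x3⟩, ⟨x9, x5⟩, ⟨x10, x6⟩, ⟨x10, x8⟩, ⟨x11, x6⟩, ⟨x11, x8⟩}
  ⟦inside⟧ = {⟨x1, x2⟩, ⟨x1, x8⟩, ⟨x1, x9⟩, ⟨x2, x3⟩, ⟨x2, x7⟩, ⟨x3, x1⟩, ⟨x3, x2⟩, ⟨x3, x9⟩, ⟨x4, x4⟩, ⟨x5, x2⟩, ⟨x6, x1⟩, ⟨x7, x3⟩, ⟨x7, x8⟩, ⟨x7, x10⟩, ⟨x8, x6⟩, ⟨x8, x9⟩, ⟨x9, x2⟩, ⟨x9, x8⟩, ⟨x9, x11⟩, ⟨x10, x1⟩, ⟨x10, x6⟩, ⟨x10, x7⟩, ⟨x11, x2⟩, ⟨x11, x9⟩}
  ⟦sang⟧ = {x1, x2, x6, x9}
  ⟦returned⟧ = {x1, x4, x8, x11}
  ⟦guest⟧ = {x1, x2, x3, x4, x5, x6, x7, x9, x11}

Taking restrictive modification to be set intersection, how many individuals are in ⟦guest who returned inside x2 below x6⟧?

2

⟦who returned⟧ = ⟦returned⟧ = {x1, x4, x8, x11}
⟦inside x2⟧ = {x : ⟨x, x2⟩ ∈ ⟦inside⟧} = {x1, x3, x5, x9, x11}
⟦below x6⟧ = {x : ⟨x, x6⟩ ∈ ⟦below⟧} = {x1, x2, x4, x10, x11}
⟦guest⟧ = {x1, x2, x3, x4, x5, x6, x7, x9, x11}
… ∩ ⟦who returned⟧ = {x1, x2, x3, x4, x5, x6, x7, x9, x11} ∩ {x1, x4, x8, x11} = {x1, x4, x11}
… ∩ ⟦inside x2⟧ = {x1, x4, x11} ∩ {x1, x3, x5, x9, x11} = {x1, x11}
… ∩ ⟦below x6⟧ = {x1, x11} ∩ {x1, x2, x4, x10, x11} = {x1, x11}
⟦guest who returned inside x2 below x6⟧ = {x1, x11}, so the cardinality is 2.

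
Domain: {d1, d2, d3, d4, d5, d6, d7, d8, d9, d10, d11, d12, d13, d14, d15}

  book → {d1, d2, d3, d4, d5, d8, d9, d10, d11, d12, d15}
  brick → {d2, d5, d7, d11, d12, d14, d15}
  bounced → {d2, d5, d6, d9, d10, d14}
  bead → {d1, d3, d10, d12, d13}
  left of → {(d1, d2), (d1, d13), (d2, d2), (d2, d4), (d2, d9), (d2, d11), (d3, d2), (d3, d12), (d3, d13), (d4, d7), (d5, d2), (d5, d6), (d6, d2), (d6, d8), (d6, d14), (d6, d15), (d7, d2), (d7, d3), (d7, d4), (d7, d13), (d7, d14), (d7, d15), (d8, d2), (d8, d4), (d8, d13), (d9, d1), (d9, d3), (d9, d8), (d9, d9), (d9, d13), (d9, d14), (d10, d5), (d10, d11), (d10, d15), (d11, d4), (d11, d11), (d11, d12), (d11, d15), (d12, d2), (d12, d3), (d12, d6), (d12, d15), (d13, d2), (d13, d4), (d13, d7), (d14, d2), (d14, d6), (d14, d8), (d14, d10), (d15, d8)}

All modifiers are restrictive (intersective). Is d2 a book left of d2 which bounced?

yes

⟦left of d2⟧ = {x : ⟨x, d2⟩ ∈ ⟦left of⟧} = {d1, d2, d3, d5, d6, d7, d8, d12, d13, d14}
⟦which bounced⟧ = ⟦bounced⟧ = {d2, d5, d6, d9, d10, d14}
⟦book⟧ = {d1, d2, d3, d4, d5, d8, d9, d10, d11, d12, d15}
… ∩ ⟦left of d2⟧ = {d1, d2, d3, d4, d5, d8, d9, d10, d11, d12, d15} ∩ {d1, d2, d3, d5, d6, d7, d8, d12, d13, d14} = {d1, d2, d3, d5, d8, d12}
… ∩ ⟦which bounced⟧ = {d1, d2, d3, d5, d8, d12} ∩ {d2, d5, d6, d9, d10, d14} = {d2, d5}
⟦book left of d2 which bounced⟧ = {d2, d5}; d2 ∈ this set.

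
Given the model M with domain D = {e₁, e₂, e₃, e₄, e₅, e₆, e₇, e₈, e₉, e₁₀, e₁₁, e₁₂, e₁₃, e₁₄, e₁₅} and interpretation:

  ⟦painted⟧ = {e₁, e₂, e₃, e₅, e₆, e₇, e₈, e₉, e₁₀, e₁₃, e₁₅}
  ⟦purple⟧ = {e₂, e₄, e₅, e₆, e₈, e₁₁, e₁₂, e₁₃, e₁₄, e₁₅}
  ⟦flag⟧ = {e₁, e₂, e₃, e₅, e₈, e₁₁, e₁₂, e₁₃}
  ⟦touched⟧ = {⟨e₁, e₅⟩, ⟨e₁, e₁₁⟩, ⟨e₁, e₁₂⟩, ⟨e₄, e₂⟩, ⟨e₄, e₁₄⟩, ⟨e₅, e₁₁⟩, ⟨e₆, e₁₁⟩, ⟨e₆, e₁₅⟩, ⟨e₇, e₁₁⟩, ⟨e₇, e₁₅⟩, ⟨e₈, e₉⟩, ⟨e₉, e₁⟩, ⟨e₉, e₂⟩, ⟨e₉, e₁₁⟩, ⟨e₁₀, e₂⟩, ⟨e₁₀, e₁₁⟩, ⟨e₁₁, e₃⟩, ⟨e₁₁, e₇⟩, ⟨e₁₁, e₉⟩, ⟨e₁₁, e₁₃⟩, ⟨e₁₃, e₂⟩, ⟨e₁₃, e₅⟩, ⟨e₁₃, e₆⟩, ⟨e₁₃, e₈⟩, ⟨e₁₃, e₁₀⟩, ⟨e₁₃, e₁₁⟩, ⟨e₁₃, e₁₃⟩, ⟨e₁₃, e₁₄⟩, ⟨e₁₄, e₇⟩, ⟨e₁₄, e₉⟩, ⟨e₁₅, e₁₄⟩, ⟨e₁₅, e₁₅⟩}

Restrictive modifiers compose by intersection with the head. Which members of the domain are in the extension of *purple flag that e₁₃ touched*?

{e₂, e₅, e₈, e₁₁, e₁₃}

⟦that e₁₃ touched⟧ = {x : ⟨e₁₃, x⟩ ∈ ⟦touched⟧} = {e₂, e₅, e₆, e₈, e₁₀, e₁₁, e₁₃, e₁₄}
⟦flag⟧ = {e₁, e₂, e₃, e₅, e₈, e₁₁, e₁₂, e₁₃}
… ∩ ⟦that e₁₃ touched⟧ = {e₁, e₂, e₃, e₅, e₈, e₁₁, e₁₂, e₁₃} ∩ {e₂, e₅, e₆, e₈, e₁₀, e₁₁, e₁₃, e₁₄} = {e₂, e₅, e₈, e₁₁, e₁₃}
… ∩ ⟦purple⟧ = {e₂, e₅, e₈, e₁₁, e₁₃} ∩ {e₂, e₄, e₅, e₆, e₈, e₁₁, e₁₂, e₁₃, e₁₄, e₁₅} = {e₂, e₅, e₈, e₁₁, e₁₃}
So ⟦purple flag that e₁₃ touched⟧ = {e₂, e₅, e₈, e₁₁, e₁₃}.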